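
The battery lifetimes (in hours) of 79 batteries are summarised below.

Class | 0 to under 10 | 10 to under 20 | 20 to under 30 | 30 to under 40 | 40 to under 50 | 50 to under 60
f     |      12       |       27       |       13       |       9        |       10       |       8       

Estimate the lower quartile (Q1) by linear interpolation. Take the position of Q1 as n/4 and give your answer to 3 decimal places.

Cumulative frequencies: 12, 39, 52, 61, 71, 79
n = 79; position = n/4 = 19.75.
This falls in the class 10 to under 20: L = 10, F = 12, f = 27, h = 10.
Lower quartile ≈ 10 + ((19.75 − 12) / 27) × 10 = 12.8704

12.870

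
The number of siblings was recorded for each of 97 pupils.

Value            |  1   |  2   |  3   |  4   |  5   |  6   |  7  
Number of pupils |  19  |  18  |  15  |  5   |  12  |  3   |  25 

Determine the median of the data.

3

Cumulative frequencies: 19, 37, 52, 57, 69, 72, 97
n = 97, so the median is the value in position (n+1)/2 = 49.
Position 49 falls at value 3.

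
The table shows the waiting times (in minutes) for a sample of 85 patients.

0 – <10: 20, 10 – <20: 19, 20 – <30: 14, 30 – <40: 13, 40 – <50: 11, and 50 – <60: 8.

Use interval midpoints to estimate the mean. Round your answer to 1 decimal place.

25.0

Midpoints: 5, 15, 25, 35, 45, 55
Σfm = 20×5 + 19×15 + 14×25 + 13×35 + 11×45 + 8×55 = 2125
n = Σf = 85
Mean = 2125 / 85 = 25.0000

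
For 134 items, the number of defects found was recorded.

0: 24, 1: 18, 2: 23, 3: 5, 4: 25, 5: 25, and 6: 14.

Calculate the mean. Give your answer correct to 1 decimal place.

Values: 0, 1, 2, 3, 4, 5, 6
Σfx = 24×0 + 18×1 + 23×2 + 5×3 + 25×4 + 25×5 + 14×6 = 388
n = Σf = 134
Mean = 388 / 134 = 2.8955

2.9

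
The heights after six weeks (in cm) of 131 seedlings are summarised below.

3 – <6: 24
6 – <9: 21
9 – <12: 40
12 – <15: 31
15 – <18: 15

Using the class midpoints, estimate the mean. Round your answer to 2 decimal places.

Midpoints: 4.5, 7.5, 10.5, 13.5, 16.5
Σfm = 24×4.5 + 21×7.5 + 40×10.5 + 31×13.5 + 15×16.5 = 1351.5
n = Σf = 131
Mean = 1351.5 / 131 = 10.3168

10.32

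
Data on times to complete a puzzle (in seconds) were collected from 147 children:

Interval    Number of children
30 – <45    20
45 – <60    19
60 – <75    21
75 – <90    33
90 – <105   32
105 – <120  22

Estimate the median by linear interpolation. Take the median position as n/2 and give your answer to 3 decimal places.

Cumulative frequencies: 20, 39, 60, 93, 125, 147
n = 147; position = n/2 = 73.5.
This falls in the class 75 – <90: L = 75, F = 60, f = 33, h = 15.
Median ≈ 75 + ((73.5 − 60) / 33) × 15 = 81.1364

81.136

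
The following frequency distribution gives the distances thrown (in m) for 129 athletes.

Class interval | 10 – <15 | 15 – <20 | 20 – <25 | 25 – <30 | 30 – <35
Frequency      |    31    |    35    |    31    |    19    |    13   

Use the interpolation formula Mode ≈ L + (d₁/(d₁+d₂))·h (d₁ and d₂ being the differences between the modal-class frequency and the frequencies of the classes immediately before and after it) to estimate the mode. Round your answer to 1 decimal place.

Modal class: 15 – <20 (highest frequency 35).
d₁ = 35 − 31 = 4, d₂ = 35 − 31 = 4
Mode ≈ 15 + (4/(4+4)) × 5 = 15 + 2.5000 = 17.5000

17.5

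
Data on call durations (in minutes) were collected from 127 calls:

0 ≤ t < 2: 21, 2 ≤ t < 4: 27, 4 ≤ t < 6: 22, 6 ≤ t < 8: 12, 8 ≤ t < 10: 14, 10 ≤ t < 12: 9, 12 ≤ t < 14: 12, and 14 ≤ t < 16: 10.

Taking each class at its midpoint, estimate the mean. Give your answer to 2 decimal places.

Midpoints: 1, 3, 5, 7, 9, 11, 13, 15
Σfm = 21×1 + 27×3 + 22×5 + 12×7 + 14×9 + 9×11 + 12×13 + 10×15 = 827
n = Σf = 127
Mean = 827 / 127 = 6.5118

6.51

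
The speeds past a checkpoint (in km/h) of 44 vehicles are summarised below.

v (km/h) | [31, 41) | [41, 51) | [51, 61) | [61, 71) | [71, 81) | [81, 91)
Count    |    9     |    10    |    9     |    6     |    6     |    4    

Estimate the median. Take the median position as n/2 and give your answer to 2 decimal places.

Cumulative frequencies: 9, 19, 28, 34, 40, 44
n = 44; position = n/2 = 22.
This falls in the class [51, 61): L = 51, F = 19, f = 9, h = 10.
Median ≈ 51 + ((22 − 19) / 9) × 10 = 54.3333

54.33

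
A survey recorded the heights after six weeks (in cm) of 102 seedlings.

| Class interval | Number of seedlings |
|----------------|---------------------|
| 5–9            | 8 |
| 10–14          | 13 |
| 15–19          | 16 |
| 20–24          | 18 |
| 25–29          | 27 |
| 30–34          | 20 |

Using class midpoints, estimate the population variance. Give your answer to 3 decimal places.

Midpoints: 7, 12, 17, 22, 27, 32
n = 102, Σfm = 2249, mean = 22.0490
Σfm² = 55763
Σf(m − x̄)² = Σfm² − (Σfm)²/n = 55763 − 2249²/102 = 6174.7549
Population variance = 6174.7549 / 102 = 60.5368

60.537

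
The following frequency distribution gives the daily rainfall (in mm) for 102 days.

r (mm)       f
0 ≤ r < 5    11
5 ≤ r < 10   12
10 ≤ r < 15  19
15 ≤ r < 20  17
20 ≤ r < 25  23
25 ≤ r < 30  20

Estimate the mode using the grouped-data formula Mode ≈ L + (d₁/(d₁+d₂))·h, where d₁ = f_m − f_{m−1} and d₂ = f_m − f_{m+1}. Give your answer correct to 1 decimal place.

Modal class: 20 ≤ r < 25 (highest frequency 23).
d₁ = 23 − 17 = 6, d₂ = 23 − 20 = 3
Mode ≈ 20 + (6/(6+3)) × 5 = 20 + 3.3333 = 23.3333

23.3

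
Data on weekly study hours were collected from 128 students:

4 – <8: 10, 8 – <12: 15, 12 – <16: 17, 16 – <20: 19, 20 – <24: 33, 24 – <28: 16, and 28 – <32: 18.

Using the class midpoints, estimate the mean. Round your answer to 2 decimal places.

Midpoints: 6, 10, 14, 18, 22, 26, 30
Σfm = 10×6 + 15×10 + 17×14 + 19×18 + 33×22 + 16×26 + 18×30 = 2472
n = Σf = 128
Mean = 2472 / 128 = 19.3125

19.31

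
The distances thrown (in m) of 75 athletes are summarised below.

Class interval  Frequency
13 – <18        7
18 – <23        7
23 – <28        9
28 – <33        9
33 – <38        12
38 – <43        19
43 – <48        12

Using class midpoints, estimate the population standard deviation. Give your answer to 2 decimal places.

9.53

Midpoints: 15.5, 20.5, 25.5, 30.5, 35.5, 40.5, 45.5
n = 75, Σfm = 2497.5, mean = 33.3000
Σfm² = 89978.75
Σf(m − x̄)² = Σfm² − (Σfm)²/n = 89978.75 − 2497.5²/75 = 6812.0000
Population variance = 6812.0000 / 75 = 90.8267
Standard deviation = √90.8267 = 9.5303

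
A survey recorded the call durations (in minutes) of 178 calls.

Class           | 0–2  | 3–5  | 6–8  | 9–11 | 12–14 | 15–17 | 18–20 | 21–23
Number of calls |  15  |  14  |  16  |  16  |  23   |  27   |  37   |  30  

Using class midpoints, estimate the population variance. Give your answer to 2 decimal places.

Midpoints: 1, 4, 7, 10, 13, 16, 19, 22
n = 178, Σfm = 2437, mean = 13.6910
Σfm² = 41299
Σf(m − x̄)² = Σfm² − (Σfm)²/n = 41299 − 2437²/178 = 7934.0056
Population variance = 7934.0056 / 178 = 44.5731

44.57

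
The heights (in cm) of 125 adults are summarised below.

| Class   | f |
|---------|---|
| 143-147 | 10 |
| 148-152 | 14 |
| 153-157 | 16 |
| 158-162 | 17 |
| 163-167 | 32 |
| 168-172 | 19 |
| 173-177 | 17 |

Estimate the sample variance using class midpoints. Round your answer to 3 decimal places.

81.719

Midpoints: 145, 150, 155, 160, 165, 170, 175
n = 125, Σfm = 20235, mean = 161.8800
Σfm² = 3285775
Σf(m − x̄)² = Σfm² − (Σfm)²/n = 3285775 − 20235²/125 = 10133.2000
Sample variance = 10133.2000 / 124 = 81.7194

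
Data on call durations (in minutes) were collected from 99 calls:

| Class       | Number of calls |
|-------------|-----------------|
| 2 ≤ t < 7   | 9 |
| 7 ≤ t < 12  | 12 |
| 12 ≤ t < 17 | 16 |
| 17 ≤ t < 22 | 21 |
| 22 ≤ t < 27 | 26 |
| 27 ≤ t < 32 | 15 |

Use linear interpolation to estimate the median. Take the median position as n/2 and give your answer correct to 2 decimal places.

19.98

Cumulative frequencies: 9, 21, 37, 58, 84, 99
n = 99; position = n/2 = 49.5.
This falls in the class 17 ≤ t < 22: L = 17, F = 37, f = 21, h = 5.
Median ≈ 17 + ((49.5 − 37) / 21) × 5 = 19.9762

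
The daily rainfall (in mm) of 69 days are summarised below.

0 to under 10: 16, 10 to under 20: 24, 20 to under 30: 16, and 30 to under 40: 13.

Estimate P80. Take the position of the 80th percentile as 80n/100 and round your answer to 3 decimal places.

Cumulative frequencies: 16, 40, 56, 69
n = 69; position = 80n/100 = 55.2.
This falls in the class 20 to under 30: L = 20, F = 40, f = 16, h = 10.
80th percentile ≈ 20 + ((55.2 − 40) / 16) × 10 = 29.5000

29.500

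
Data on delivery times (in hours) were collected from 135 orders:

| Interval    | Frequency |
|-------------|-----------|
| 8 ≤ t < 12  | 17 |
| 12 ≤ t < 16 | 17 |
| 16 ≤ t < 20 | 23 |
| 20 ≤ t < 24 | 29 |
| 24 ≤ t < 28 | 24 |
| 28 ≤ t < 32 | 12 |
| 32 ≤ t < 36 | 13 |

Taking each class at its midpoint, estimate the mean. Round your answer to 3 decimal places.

Midpoints: 10, 14, 18, 22, 26, 30, 34
Σfm = 17×10 + 17×14 + 23×18 + 29×22 + 24×26 + 12×30 + 13×34 = 2886
n = Σf = 135
Mean = 2886 / 135 = 21.3778

21.378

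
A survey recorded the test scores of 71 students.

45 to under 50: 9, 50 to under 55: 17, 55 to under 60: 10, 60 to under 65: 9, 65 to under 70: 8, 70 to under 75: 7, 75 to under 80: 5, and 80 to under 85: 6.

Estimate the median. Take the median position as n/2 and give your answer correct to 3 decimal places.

Cumulative frequencies: 9, 26, 36, 45, 53, 60, 65, 71
n = 71; position = n/2 = 35.5.
This falls in the class 55 to under 60: L = 55, F = 26, f = 10, h = 5.
Median ≈ 55 + ((35.5 − 26) / 10) × 5 = 59.7500

59.750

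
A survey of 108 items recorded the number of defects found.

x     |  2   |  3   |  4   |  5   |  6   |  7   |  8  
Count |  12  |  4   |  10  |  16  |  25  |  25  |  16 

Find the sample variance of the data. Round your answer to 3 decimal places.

3.354

Values: 2, 3, 4, 5, 6, 7, 8
n = 108, Σfx = 609, mean = 5.6389
Σfx² = 3793
Σf(x − x̄)² = Σfx² − (Σfx)²/n = 3793 − 609²/108 = 358.9167
Sample variance = 358.9167 / 107 = 3.3544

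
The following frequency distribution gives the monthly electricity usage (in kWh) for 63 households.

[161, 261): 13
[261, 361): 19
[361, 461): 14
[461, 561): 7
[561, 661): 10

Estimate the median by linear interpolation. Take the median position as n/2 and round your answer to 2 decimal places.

358.37

Cumulative frequencies: 13, 32, 46, 53, 63
n = 63; position = n/2 = 31.5.
This falls in the class [261, 361): L = 261, F = 13, f = 19, h = 100.
Median ≈ 261 + ((31.5 − 13) / 19) × 100 = 358.3684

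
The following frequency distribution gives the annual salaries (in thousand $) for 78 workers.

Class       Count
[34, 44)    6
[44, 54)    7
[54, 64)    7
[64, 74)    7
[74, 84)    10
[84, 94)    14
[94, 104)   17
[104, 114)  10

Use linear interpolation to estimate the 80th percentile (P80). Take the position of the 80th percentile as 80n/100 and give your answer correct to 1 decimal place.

100.7

Cumulative frequencies: 6, 13, 20, 27, 37, 51, 68, 78
n = 78; position = 80n/100 = 62.4.
This falls in the class [94, 104): L = 94, F = 51, f = 17, h = 10.
80th percentile ≈ 94 + ((62.4 − 51) / 17) × 10 = 100.7059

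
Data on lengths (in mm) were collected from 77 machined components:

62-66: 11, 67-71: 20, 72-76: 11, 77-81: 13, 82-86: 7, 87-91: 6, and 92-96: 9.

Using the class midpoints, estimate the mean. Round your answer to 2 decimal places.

Midpoints: 64, 69, 74, 79, 84, 89, 94
Σfm = 11×64 + 20×69 + 11×74 + 13×79 + 7×84 + 6×89 + 9×94 = 5893
n = Σf = 77
Mean = 5893 / 77 = 76.5325

76.53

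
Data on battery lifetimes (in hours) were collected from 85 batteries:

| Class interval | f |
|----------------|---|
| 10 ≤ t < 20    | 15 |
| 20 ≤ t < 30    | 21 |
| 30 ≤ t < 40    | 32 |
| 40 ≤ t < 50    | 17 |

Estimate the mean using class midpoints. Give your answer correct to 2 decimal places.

31.00

Midpoints: 15, 25, 35, 45
Σfm = 15×15 + 21×25 + 32×35 + 17×45 = 2635
n = Σf = 85
Mean = 2635 / 85 = 31.0000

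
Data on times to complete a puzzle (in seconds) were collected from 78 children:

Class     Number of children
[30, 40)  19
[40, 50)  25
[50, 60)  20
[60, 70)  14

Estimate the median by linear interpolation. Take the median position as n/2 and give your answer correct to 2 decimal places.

Cumulative frequencies: 19, 44, 64, 78
n = 78; position = n/2 = 39.
This falls in the class [40, 50): L = 40, F = 19, f = 25, h = 10.
Median ≈ 40 + ((39 − 19) / 25) × 10 = 48.0000

48.00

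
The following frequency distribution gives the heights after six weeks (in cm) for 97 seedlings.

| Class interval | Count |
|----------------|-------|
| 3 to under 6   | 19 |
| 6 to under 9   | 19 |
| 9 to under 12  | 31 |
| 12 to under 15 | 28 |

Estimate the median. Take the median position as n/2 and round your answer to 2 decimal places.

10.02

Cumulative frequencies: 19, 38, 69, 97
n = 97; position = n/2 = 48.5.
This falls in the class 9 to under 12: L = 9, F = 38, f = 31, h = 3.
Median ≈ 9 + ((48.5 − 38) / 31) × 3 = 10.0161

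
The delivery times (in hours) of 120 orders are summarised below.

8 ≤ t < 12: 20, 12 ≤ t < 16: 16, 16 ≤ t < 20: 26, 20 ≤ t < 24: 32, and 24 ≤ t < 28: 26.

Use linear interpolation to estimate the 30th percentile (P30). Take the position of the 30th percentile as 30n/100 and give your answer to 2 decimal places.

Cumulative frequencies: 20, 36, 62, 94, 120
n = 120; position = 30n/100 = 36.
This falls in the class 12 ≤ t < 16: L = 12, F = 20, f = 16, h = 4.
30th percentile ≈ 12 + ((36 − 20) / 16) × 4 = 16.0000

16.00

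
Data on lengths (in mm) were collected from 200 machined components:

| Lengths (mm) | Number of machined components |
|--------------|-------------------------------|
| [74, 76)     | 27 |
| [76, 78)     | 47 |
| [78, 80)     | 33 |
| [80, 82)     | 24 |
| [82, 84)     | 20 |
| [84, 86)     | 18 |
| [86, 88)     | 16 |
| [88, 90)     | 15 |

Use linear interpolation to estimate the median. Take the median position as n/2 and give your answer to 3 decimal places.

Cumulative frequencies: 27, 74, 107, 131, 151, 169, 185, 200
n = 200; position = n/2 = 100.
This falls in the class [78, 80): L = 78, F = 74, f = 33, h = 2.
Median ≈ 78 + ((100 − 74) / 33) × 2 = 79.5758

79.576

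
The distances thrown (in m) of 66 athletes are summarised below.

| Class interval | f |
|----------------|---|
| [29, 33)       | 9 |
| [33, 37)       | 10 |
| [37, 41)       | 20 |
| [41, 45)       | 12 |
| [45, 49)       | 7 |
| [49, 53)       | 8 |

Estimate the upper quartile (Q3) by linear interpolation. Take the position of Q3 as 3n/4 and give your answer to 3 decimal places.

44.500

Cumulative frequencies: 9, 19, 39, 51, 58, 66
n = 66; position = 3n/4 = 49.5.
This falls in the class [41, 45): L = 41, F = 39, f = 12, h = 4.
Upper quartile ≈ 41 + ((49.5 − 39) / 12) × 4 = 44.5000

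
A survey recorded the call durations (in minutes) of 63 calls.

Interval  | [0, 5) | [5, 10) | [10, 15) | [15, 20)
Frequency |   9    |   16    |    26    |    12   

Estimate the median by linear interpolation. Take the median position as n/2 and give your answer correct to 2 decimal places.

Cumulative frequencies: 9, 25, 51, 63
n = 63; position = n/2 = 31.5.
This falls in the class [10, 15): L = 10, F = 25, f = 26, h = 5.
Median ≈ 10 + ((31.5 − 25) / 26) × 5 = 11.2500

11.25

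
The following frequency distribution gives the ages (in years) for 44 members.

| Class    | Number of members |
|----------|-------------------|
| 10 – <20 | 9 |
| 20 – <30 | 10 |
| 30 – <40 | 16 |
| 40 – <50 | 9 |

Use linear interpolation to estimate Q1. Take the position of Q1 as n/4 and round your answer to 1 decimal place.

Cumulative frequencies: 9, 19, 35, 44
n = 44; position = n/4 = 11.
This falls in the class 20 – <30: L = 20, F = 9, f = 10, h = 10.
Lower quartile ≈ 20 + ((11 − 9) / 10) × 10 = 22.0000

22.0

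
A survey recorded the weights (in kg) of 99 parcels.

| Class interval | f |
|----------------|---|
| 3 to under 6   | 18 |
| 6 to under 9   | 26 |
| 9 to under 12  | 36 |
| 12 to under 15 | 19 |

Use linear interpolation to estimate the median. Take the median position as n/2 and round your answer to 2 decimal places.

9.46

Cumulative frequencies: 18, 44, 80, 99
n = 99; position = n/2 = 49.5.
This falls in the class 9 to under 12: L = 9, F = 44, f = 36, h = 3.
Median ≈ 9 + ((49.5 − 44) / 36) × 3 = 9.4583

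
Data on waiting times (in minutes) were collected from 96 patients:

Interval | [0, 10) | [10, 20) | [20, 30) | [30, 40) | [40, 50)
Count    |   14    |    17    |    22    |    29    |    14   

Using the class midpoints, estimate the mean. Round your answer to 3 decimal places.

26.250

Midpoints: 5, 15, 25, 35, 45
Σfm = 14×5 + 17×15 + 22×25 + 29×35 + 14×45 = 2520
n = Σf = 96
Mean = 2520 / 96 = 26.2500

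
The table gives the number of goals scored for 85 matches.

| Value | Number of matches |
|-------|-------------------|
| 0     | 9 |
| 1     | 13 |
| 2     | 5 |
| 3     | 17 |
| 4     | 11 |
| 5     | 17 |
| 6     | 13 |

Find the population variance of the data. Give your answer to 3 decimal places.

Values: 0, 1, 2, 3, 4, 5, 6
n = 85, Σfx = 281, mean = 3.3059
Σfx² = 1255
Σf(x − x̄)² = Σfx² − (Σfx)²/n = 1255 − 281²/85 = 326.0471
Population variance = 326.0471 / 85 = 3.8358

3.836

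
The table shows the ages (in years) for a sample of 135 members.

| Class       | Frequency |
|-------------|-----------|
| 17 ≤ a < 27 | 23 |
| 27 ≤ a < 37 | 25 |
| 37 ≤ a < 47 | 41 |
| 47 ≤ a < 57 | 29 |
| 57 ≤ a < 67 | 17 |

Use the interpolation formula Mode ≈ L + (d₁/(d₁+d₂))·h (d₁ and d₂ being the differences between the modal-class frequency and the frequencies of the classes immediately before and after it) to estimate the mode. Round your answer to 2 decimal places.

42.71

Modal class: 37 ≤ a < 47 (highest frequency 41).
d₁ = 41 − 25 = 16, d₂ = 41 − 29 = 12
Mode ≈ 37 + (16/(16+12)) × 10 = 37 + 5.7143 = 42.7143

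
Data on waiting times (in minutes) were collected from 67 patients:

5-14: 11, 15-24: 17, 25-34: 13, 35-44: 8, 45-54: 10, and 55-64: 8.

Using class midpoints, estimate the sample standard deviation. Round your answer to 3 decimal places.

Midpoints: 9.5, 19.5, 29.5, 39.5, 49.5, 59.5
n = 67, Σfm = 2106.5, mean = 31.4403
Σfm² = 84076.75
Σf(m − x̄)² = Σfm² − (Σfm)²/n = 84076.75 − 2106.5²/67 = 17847.7612
Sample variance = 17847.7612 / 66 = 270.4206
Standard deviation = √270.4206 = 16.4445

16.444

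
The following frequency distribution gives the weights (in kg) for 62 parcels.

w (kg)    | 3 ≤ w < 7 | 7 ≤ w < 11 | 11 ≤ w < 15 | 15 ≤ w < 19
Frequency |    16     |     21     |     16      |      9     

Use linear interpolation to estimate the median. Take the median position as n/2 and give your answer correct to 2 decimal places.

9.86

Cumulative frequencies: 16, 37, 53, 62
n = 62; position = n/2 = 31.
This falls in the class 7 ≤ w < 11: L = 7, F = 16, f = 21, h = 4.
Median ≈ 7 + ((31 − 16) / 21) × 4 = 9.8571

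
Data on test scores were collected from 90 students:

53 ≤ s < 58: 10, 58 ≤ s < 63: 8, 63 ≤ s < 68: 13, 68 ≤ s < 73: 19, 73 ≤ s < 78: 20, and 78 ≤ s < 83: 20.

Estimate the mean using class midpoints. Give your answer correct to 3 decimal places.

70.556

Midpoints: 55.5, 60.5, 65.5, 70.5, 75.5, 80.5
Σfm = 10×55.5 + 8×60.5 + 13×65.5 + 19×70.5 + 20×75.5 + 20×80.5 = 6350
n = Σf = 90
Mean = 6350 / 90 = 70.5556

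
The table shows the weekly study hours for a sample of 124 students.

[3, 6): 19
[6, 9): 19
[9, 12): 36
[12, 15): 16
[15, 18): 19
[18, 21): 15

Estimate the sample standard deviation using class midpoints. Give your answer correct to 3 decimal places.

Midpoints: 4.5, 7.5, 10.5, 13.5, 16.5, 19.5
n = 124, Σfm = 1428, mean = 11.5161
Σfm² = 19215
Σf(m − x̄)² = Σfm² − (Σfm)²/n = 19215 − 1428²/124 = 2769.9677
Sample variance = 2769.9677 / 123 = 22.5201
Standard deviation = √22.5201 = 4.7455

4.746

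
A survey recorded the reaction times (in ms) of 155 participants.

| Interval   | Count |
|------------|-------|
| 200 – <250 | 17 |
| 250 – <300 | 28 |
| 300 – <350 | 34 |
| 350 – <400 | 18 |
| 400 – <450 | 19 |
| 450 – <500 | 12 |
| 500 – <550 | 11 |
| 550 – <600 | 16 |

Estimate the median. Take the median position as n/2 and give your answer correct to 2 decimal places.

Cumulative frequencies: 17, 45, 79, 97, 116, 128, 139, 155
n = 155; position = n/2 = 77.5.
This falls in the class 300 – <350: L = 300, F = 45, f = 34, h = 50.
Median ≈ 300 + ((77.5 − 45) / 34) × 50 = 347.7941

347.79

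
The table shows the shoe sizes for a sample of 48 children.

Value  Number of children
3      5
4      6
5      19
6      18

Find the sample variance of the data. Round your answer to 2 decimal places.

Values: 3, 4, 5, 6
n = 48, Σfx = 242, mean = 5.0417
Σfx² = 1264
Σf(x − x̄)² = Σfx² − (Σfx)²/n = 1264 − 242²/48 = 43.9167
Sample variance = 43.9167 / 47 = 0.9344

0.93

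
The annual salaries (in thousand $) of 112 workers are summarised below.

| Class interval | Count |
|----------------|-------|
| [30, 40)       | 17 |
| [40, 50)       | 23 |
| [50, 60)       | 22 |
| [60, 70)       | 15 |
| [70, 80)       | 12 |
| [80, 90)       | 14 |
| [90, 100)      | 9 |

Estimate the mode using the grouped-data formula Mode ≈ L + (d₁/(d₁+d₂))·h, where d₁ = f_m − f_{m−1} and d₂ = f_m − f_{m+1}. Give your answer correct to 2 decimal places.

Modal class: [40, 50) (highest frequency 23).
d₁ = 23 − 17 = 6, d₂ = 23 − 22 = 1
Mode ≈ 40 + (6/(6+1)) × 10 = 40 + 8.5714 = 48.5714

48.57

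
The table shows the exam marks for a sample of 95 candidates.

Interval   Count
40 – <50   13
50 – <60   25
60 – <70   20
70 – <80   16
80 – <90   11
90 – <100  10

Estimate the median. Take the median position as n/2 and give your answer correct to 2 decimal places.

Cumulative frequencies: 13, 38, 58, 74, 85, 95
n = 95; position = n/2 = 47.5.
This falls in the class 60 – <70: L = 60, F = 38, f = 20, h = 10.
Median ≈ 60 + ((47.5 − 38) / 20) × 10 = 64.7500

64.75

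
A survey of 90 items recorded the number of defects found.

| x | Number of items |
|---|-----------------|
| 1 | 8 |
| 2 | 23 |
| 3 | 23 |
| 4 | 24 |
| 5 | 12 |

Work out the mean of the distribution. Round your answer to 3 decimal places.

3.100

Values: 1, 2, 3, 4, 5
Σfx = 8×1 + 23×2 + 23×3 + 24×4 + 12×5 = 279
n = Σf = 90
Mean = 279 / 90 = 3.1000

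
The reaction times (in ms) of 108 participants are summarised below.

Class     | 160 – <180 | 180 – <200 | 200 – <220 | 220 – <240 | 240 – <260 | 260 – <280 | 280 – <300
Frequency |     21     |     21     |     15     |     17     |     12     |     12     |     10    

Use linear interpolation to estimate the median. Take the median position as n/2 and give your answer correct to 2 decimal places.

216.00

Cumulative frequencies: 21, 42, 57, 74, 86, 98, 108
n = 108; position = n/2 = 54.
This falls in the class 200 – <220: L = 200, F = 42, f = 15, h = 20.
Median ≈ 200 + ((54 − 42) / 15) × 20 = 216.0000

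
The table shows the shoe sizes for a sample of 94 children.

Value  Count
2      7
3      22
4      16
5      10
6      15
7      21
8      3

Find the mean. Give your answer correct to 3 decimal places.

Values: 2, 3, 4, 5, 6, 7, 8
Σfx = 7×2 + 22×3 + 16×4 + 10×5 + 15×6 + 21×7 + 3×8 = 455
n = Σf = 94
Mean = 455 / 94 = 4.8404

4.840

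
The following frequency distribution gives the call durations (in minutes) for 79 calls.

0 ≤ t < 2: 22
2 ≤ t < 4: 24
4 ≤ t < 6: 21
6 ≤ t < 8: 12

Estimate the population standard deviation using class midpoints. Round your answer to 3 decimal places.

2.066

Midpoints: 1, 3, 5, 7
n = 79, Σfm = 283, mean = 3.5823
Σfm² = 1351
Σf(m − x̄)² = Σfm² − (Σfm)²/n = 1351 − 283²/79 = 337.2152
Population variance = 337.2152 / 79 = 4.2685
Standard deviation = √4.2685 = 2.0660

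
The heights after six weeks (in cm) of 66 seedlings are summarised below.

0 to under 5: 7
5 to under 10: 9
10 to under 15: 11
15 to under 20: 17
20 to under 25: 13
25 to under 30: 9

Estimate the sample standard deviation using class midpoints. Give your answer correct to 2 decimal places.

7.68

Midpoints: 2.5, 7.5, 12.5, 17.5, 22.5, 27.5
n = 66, Σfm = 1060, mean = 16.0606
Σfm² = 20862.5
Σf(m − x̄)² = Σfm² − (Σfm)²/n = 20862.5 − 1060²/66 = 3838.2576
Sample variance = 3838.2576 / 65 = 59.0501
Standard deviation = √59.0501 = 7.6844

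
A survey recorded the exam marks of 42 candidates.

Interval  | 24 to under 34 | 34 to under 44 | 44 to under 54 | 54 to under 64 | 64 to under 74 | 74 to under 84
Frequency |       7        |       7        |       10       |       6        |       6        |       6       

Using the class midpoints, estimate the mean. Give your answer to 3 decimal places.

52.571

Midpoints: 29, 39, 49, 59, 69, 79
Σfm = 7×29 + 7×39 + 10×49 + 6×59 + 6×69 + 6×79 = 2208
n = Σf = 42
Mean = 2208 / 42 = 52.5714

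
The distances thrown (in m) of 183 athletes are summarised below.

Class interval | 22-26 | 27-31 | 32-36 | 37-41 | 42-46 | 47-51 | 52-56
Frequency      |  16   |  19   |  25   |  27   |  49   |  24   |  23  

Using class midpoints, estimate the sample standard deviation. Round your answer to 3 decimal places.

8.929

Midpoints: 24, 29, 34, 39, 44, 49, 54
n = 183, Σfm = 7412, mean = 40.5027
Σfm² = 314718
Σf(m − x̄)² = Σfm² − (Σfm)²/n = 314718 − 7412²/183 = 14511.7486
Sample variance = 14511.7486 / 182 = 79.7349
Standard deviation = √79.7349 = 8.9294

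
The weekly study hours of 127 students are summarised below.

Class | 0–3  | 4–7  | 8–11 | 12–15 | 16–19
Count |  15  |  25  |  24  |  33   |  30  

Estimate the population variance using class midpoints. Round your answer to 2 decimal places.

Midpoints: 1.5, 5.5, 9.5, 13.5, 17.5
n = 127, Σfm = 1358.5, mean = 10.6969
Σfm² = 18157.75
Σf(m − x̄)² = Σfm² − (Σfm)²/n = 18157.75 − 1358.5²/127 = 3626.0787
Population variance = 3626.0787 / 127 = 28.5518

28.55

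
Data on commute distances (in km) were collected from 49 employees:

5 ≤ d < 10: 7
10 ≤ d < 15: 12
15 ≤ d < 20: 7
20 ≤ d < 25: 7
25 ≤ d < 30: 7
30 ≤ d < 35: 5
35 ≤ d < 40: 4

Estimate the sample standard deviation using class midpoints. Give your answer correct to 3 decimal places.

Midpoints: 7.5, 12.5, 17.5, 22.5, 27.5, 32.5, 37.5
n = 49, Σfm = 987.5, mean = 20.1531
Σfm² = 24156.25
Σf(m − x̄)² = Σfm² − (Σfm)²/n = 24156.25 − 987.5²/49 = 4255.1020
Sample variance = 4255.1020 / 48 = 88.6480
Standard deviation = √88.6480 = 9.4153

9.415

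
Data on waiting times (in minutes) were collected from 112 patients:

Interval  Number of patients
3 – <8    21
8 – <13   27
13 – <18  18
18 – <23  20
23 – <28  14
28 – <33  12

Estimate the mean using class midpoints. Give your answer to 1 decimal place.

Midpoints: 5.5, 10.5, 15.5, 20.5, 25.5, 30.5
Σfm = 21×5.5 + 27×10.5 + 18×15.5 + 20×20.5 + 14×25.5 + 12×30.5 = 1811
n = Σf = 112
Mean = 1811 / 112 = 16.1696

16.2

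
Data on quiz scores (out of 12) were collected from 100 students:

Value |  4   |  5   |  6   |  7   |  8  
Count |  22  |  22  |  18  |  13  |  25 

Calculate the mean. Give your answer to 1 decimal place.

6.0

Values: 4, 5, 6, 7, 8
Σfx = 22×4 + 22×5 + 18×6 + 13×7 + 25×8 = 597
n = Σf = 100
Mean = 597 / 100 = 5.9700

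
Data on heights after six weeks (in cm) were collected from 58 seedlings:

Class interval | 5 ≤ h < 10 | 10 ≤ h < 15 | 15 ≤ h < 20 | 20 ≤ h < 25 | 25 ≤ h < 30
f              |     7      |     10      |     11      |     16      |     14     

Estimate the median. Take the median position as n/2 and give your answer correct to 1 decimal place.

20.3

Cumulative frequencies: 7, 17, 28, 44, 58
n = 58; position = n/2 = 29.
This falls in the class 20 ≤ h < 25: L = 20, F = 28, f = 16, h = 5.
Median ≈ 20 + ((29 − 28) / 16) × 5 = 20.3125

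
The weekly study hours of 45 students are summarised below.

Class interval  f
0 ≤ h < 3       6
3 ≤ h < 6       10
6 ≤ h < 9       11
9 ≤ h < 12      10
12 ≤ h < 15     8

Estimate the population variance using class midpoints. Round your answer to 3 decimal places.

15.129

Midpoints: 1.5, 4.5, 7.5, 10.5, 13.5
n = 45, Σfm = 349.5, mean = 7.7667
Σfm² = 3395.25
Σf(m − x̄)² = Σfm² − (Σfm)²/n = 3395.25 − 349.5²/45 = 680.8000
Population variance = 680.8000 / 45 = 15.1289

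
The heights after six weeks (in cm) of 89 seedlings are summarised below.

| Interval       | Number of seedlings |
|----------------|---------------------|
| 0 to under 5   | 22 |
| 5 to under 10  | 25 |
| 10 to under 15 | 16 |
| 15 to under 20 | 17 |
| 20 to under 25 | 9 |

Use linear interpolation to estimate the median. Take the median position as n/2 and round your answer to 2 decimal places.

Cumulative frequencies: 22, 47, 63, 80, 89
n = 89; position = n/2 = 44.5.
This falls in the class 5 to under 10: L = 5, F = 22, f = 25, h = 5.
Median ≈ 5 + ((44.5 − 22) / 25) × 5 = 9.5000

9.50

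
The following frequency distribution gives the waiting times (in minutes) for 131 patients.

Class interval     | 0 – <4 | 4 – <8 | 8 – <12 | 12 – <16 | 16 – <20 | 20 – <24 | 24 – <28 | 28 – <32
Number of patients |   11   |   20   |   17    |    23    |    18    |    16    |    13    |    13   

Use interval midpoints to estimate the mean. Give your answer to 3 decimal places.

15.557

Midpoints: 2, 6, 10, 14, 18, 22, 26, 30
Σfm = 11×2 + 20×6 + 17×10 + 23×14 + 18×18 + 16×22 + 13×26 + 13×30 = 2038
n = Σf = 131
Mean = 2038 / 131 = 15.5573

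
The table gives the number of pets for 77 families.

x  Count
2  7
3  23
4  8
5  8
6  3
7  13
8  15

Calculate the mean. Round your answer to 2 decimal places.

4.99

Values: 2, 3, 4, 5, 6, 7, 8
Σfx = 7×2 + 23×3 + 8×4 + 8×5 + 3×6 + 13×7 + 15×8 = 384
n = Σf = 77
Mean = 384 / 77 = 4.9870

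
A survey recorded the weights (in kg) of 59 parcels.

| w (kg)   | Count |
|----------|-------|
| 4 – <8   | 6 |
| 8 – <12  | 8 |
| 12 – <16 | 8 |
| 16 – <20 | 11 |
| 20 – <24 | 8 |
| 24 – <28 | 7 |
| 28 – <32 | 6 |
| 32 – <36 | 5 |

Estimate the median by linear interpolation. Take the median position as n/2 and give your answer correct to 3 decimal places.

Cumulative frequencies: 6, 14, 22, 33, 41, 48, 54, 59
n = 59; position = n/2 = 29.5.
This falls in the class 16 – <20: L = 16, F = 22, f = 11, h = 4.
Median ≈ 16 + ((29.5 − 22) / 11) × 4 = 18.7273

18.727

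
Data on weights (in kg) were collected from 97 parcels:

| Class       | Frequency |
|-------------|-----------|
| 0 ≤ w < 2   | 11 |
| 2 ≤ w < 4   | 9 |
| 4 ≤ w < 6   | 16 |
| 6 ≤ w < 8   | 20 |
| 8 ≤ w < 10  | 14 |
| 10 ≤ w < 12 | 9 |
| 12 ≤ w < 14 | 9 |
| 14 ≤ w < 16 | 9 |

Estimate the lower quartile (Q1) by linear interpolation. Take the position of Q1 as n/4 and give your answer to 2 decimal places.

4.53

Cumulative frequencies: 11, 20, 36, 56, 70, 79, 88, 97
n = 97; position = n/4 = 24.25.
This falls in the class 4 ≤ w < 6: L = 4, F = 20, f = 16, h = 2.
Lower quartile ≈ 4 + ((24.25 − 20) / 16) × 2 = 4.5312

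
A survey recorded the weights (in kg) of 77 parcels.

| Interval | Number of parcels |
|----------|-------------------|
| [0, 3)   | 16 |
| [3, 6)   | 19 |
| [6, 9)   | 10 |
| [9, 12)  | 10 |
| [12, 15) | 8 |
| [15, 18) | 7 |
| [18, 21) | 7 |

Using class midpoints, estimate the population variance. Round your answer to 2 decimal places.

Midpoints: 1.5, 4.5, 7.5, 10.5, 13.5, 16.5, 19.5
n = 77, Σfm = 649.5, mean = 8.4351
Σfm² = 8111.25
Σf(m − x̄)² = Σfm² − (Σfm)²/n = 8111.25 − 649.5²/77 = 2632.6753
Population variance = 2632.6753 / 77 = 34.1906

34.19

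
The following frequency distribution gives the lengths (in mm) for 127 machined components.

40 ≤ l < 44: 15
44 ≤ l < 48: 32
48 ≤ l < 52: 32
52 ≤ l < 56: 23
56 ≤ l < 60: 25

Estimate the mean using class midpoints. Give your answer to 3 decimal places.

Midpoints: 42, 46, 50, 54, 58
Σfm = 15×42 + 32×46 + 32×50 + 23×54 + 25×58 = 6394
n = Σf = 127
Mean = 6394 / 127 = 50.3465

50.346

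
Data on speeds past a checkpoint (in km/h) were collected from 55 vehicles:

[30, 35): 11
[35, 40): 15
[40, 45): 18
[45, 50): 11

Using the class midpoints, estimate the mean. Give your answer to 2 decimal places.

Midpoints: 32.5, 37.5, 42.5, 47.5
Σfm = 11×32.5 + 15×37.5 + 18×42.5 + 11×47.5 = 2207.5
n = Σf = 55
Mean = 2207.5 / 55 = 40.1364

40.14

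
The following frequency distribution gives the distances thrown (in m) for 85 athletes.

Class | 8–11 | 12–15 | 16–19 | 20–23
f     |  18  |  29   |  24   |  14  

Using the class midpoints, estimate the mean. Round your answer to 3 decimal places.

Midpoints: 9.5, 13.5, 17.5, 21.5
Σfm = 18×9.5 + 29×13.5 + 24×17.5 + 14×21.5 = 1283.5
n = Σf = 85
Mean = 1283.5 / 85 = 15.1000

15.100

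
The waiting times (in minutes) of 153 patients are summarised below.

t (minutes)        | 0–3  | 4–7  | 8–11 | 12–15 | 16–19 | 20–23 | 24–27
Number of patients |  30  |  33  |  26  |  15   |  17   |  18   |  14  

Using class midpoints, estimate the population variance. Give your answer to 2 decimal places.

Midpoints: 1.5, 5.5, 9.5, 13.5, 17.5, 21.5, 25.5
n = 153, Σfm = 1717.5, mean = 11.2255
Σfm² = 28776.25
Σf(m − x̄)² = Σfm² − (Σfm)²/n = 28776.25 − 1717.5²/153 = 9496.4706
Population variance = 9496.4706 / 153 = 62.0684

62.07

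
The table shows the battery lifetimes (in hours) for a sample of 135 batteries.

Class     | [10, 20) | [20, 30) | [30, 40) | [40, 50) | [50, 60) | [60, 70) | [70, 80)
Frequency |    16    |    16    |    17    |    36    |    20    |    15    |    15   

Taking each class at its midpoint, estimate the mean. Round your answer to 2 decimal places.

Midpoints: 15, 25, 35, 45, 55, 65, 75
Σfm = 16×15 + 16×25 + 17×35 + 36×45 + 20×55 + 15×65 + 15×75 = 6055
n = Σf = 135
Mean = 6055 / 135 = 44.8519

44.85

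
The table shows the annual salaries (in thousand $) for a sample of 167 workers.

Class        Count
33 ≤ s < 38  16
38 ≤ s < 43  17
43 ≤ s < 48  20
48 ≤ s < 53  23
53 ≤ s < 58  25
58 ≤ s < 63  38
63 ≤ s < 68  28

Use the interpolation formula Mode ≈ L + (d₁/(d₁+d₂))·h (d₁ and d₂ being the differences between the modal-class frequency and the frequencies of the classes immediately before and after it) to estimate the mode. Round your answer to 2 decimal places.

Modal class: 58 ≤ s < 63 (highest frequency 38).
d₁ = 38 − 25 = 13, d₂ = 38 − 28 = 10
Mode ≈ 58 + (13/(13+10)) × 5 = 58 + 2.8261 = 60.8261

60.83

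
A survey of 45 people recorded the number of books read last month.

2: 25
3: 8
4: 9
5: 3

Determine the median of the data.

2

Cumulative frequencies: 25, 33, 42, 45
n = 45, so the median is the value in position (n+1)/2 = 23.
Position 23 falls at value 2.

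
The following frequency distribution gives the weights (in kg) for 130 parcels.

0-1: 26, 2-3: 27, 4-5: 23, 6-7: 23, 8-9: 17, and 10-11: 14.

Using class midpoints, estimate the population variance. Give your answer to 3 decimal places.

10.613

Midpoints: 0.5, 2.5, 4.5, 6.5, 8.5, 10.5
n = 130, Σfm = 625, mean = 4.8077
Σfm² = 4384.5
Σf(m − x̄)² = Σfm² − (Σfm)²/n = 4384.5 − 625²/130 = 1379.6923
Population variance = 1379.6923 / 130 = 10.6130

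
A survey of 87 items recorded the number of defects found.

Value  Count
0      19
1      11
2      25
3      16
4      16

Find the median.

2

Cumulative frequencies: 19, 30, 55, 71, 87
n = 87, so the median is the value in position (n+1)/2 = 44.
Position 44 falls at value 2.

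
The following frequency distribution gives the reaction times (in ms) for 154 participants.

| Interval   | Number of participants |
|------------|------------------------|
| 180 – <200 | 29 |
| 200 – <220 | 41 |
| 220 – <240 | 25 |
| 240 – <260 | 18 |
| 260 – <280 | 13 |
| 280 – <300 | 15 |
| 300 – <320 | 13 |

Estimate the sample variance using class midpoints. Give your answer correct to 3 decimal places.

Midpoints: 190, 210, 230, 250, 270, 290, 310
n = 154, Σfm = 36260, mean = 235.4545
Σfm² = 8761000
Σf(m − x̄)² = Σfm² − (Σfm)²/n = 8761000 − 36260²/154 = 223418.1818
Sample variance = 223418.1818 / 153 = 1460.2496

1460.250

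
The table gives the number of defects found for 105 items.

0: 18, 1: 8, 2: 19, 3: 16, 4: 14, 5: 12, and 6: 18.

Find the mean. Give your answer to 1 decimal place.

Values: 0, 1, 2, 3, 4, 5, 6
Σfx = 18×0 + 8×1 + 19×2 + 16×3 + 14×4 + 12×5 + 18×6 = 318
n = Σf = 105
Mean = 318 / 105 = 3.0286

3.0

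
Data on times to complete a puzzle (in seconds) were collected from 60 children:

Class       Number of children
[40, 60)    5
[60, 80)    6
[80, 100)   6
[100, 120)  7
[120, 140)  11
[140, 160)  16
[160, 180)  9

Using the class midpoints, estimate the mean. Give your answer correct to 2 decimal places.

122.33

Midpoints: 50, 70, 90, 110, 130, 150, 170
Σfm = 5×50 + 6×70 + 6×90 + 7×110 + 11×130 + 16×150 + 9×170 = 7340
n = Σf = 60
Mean = 7340 / 60 = 122.3333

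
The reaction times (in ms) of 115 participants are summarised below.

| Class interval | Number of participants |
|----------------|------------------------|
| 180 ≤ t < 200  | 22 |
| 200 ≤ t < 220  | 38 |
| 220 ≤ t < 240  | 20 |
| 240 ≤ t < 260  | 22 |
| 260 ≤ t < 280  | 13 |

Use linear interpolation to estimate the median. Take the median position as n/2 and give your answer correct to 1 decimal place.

Cumulative frequencies: 22, 60, 80, 102, 115
n = 115; position = n/2 = 57.5.
This falls in the class 200 ≤ t < 220: L = 200, F = 22, f = 38, h = 20.
Median ≈ 200 + ((57.5 − 22) / 38) × 20 = 218.6842

218.7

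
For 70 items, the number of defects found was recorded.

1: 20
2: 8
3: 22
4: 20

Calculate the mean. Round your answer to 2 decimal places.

Values: 1, 2, 3, 4
Σfx = 20×1 + 8×2 + 22×3 + 20×4 = 182
n = Σf = 70
Mean = 182 / 70 = 2.6000

2.60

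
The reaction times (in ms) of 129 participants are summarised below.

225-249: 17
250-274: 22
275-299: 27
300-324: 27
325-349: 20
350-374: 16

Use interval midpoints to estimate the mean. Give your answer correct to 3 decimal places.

Midpoints: 237, 262, 287, 312, 337, 362
Σfm = 17×237 + 22×262 + 27×287 + 27×312 + 20×337 + 16×362 = 38498
n = Σf = 129
Mean = 38498 / 129 = 298.4341

298.434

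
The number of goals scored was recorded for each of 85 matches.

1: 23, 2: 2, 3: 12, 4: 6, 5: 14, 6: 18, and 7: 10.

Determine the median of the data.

Cumulative frequencies: 23, 25, 37, 43, 57, 75, 85
n = 85, so the median is the value in position (n+1)/2 = 43.
Position 43 falls at value 4.

4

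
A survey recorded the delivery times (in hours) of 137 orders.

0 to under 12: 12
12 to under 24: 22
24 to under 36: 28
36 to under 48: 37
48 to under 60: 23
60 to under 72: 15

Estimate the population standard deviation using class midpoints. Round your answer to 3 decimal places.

Midpoints: 6, 18, 30, 42, 54, 66
n = 137, Σfm = 5094, mean = 37.1825
Σfm² = 230436
Σf(m − x̄)² = Σfm² − (Σfm)²/n = 230436 − 5094²/137 = 41028.4380
Population variance = 41028.4380 / 137 = 299.4776
Standard deviation = √299.4776 = 17.3054

17.305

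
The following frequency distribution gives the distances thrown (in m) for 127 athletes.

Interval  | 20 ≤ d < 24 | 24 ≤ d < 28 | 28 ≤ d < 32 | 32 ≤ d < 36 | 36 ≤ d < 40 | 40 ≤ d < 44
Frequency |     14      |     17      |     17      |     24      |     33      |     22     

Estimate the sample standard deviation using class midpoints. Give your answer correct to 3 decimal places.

Midpoints: 22, 26, 30, 34, 38, 42
n = 127, Σfm = 4254, mean = 33.4961
Σfm² = 147772
Σf(m − x̄)² = Σfm² − (Σfm)²/n = 147772 − 4254²/127 = 5279.7480
Sample variance = 5279.7480 / 126 = 41.9028
Standard deviation = √41.9028 = 6.4732

6.473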